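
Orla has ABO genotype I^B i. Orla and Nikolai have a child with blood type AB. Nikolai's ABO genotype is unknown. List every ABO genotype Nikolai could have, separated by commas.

I^A I^A, I^A I^B, I^A i

For each candidate genotype of Nikolai, check whether crossing it with I^B i can produce every observed child phenotype.
  I^A I^A → possible child types {A, AB} ✓
  I^A I^B → possible child types {A, B, AB} ✓
  I^A i → possible child types {O, A, B, AB} ✓
  I^B I^B → possible child types {B} ✗
  I^B i → possible child types {O, B} ✗
  i i → possible child types {O, B} ✗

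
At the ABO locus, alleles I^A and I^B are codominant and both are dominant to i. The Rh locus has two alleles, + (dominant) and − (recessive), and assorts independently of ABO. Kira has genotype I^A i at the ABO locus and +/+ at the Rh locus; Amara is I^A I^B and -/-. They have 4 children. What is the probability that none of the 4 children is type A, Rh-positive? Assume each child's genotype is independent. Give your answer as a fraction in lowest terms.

ABO cross I^A i × I^A I^B → 1/2 A, 1/4 B, 1/4 AB.
Rh cross +/+ × -/- → 1 Rh+; so P(type A, Rh-positive) = 1/2 × 1 = 1/2 per child.
P(not type A, Rh-positive) = 1/2 for one child; (1/2)^4 = 1/16.

1/16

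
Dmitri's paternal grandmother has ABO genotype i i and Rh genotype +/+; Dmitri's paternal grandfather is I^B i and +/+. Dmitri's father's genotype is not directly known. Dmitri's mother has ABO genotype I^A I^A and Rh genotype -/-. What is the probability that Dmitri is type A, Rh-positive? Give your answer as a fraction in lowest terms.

3/4

Dmitri's father's ABO genotype from i i × I^B i: 1/2 I^B i, 1/2 i i.
Crossing each possibility with the mother I^A I^A and summing P(type A): 1/2·1/2 + 1/2·1 = 3/4.
Similarly for Rh via the father's Rh distribution: P(Rh+) = 1.
Independent loci: 3/4 × 1 = 3/4.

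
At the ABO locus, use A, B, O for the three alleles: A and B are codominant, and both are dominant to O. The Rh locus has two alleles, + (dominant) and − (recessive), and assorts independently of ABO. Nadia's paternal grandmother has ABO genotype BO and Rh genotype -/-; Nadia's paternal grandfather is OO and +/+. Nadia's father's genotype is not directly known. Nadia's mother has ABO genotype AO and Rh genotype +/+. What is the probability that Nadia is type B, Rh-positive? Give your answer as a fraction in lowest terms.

Nadia's father's ABO genotype from BO × OO: 1/2 BO, 1/2 OO.
Crossing each possibility with the mother AO and summing P(type B): 1/2·1/4 + 1/2·0 = 1/8.
Similarly for Rh via the father's Rh distribution: P(Rh+) = 1.
Independent loci: 1/8 × 1 = 1/8.

1/8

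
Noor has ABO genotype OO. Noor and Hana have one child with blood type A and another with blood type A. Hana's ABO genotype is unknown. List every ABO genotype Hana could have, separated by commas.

AA, AB, AO

For each candidate genotype of Hana, check whether crossing it with OO can produce every observed child phenotype.
  AA → possible child types {A} ✓
  AB → possible child types {A, B} ✓
  AO → possible child types {O, A} ✓
  BB → possible child types {B} ✗
  BO → possible child types {O, B} ✗
  OO → possible child types {O} ✗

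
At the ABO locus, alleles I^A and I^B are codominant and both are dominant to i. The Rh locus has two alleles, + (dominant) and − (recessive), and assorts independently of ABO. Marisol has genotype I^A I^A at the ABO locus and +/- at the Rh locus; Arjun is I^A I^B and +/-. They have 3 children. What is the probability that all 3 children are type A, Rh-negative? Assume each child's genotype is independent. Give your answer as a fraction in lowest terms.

1/512

ABO cross I^A I^A × I^A I^B → 1/2 A, 1/2 AB.
Rh cross +/- × +/- → 3/4 Rh+, 1/4 Rh-; so P(type A, Rh-negative) = 1/2 × 1/4 = 1/8 per child.
All 3 independent: (1/8)^3 = 1/512.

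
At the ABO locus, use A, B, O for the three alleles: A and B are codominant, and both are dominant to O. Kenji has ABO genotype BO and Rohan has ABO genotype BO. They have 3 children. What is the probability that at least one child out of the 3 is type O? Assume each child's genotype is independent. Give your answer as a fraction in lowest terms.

37/64

ABO cross BO × BO → 1/4 O, 3/4 B.
So P(type O) = 1/4 per child.
P(none) = (3/4)^3 = 27/64; P(at least one) = 1 − 27/64 = 37/64.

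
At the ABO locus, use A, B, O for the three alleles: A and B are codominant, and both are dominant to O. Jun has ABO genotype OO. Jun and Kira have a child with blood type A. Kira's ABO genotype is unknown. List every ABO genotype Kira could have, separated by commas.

AA, AB, AO

For each candidate genotype of Kira, check whether crossing it with OO can produce every observed child phenotype.
  AA → possible child types {A} ✓
  AB → possible child types {A, B} ✓
  AO → possible child types {O, A} ✓
  BB → possible child types {B} ✗
  BO → possible child types {O, B} ✗
  OO → possible child types {O} ✗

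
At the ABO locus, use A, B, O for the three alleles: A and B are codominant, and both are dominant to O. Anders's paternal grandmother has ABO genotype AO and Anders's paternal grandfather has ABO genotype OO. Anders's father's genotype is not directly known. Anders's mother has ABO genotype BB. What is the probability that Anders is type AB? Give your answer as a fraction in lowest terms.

Anders's father's ABO genotype from AO × OO: 1/2 AO, 1/2 OO.
Crossing each possibility with the mother BB and summing P(type AB): 1/2·1/2 + 1/2·0 = 1/4.

1/4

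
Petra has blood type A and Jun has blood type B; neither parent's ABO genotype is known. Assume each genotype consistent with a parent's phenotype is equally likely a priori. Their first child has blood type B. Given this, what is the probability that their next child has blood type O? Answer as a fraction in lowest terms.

Possible genotypes: Petra ∈ {AA, AO}; Jun ∈ {BB, BO}.
Weight each parental genotype pair by prior × P(type-B child):
  AO × BB: posterior weight 2/3; P(next child type O) = 0.
  AO × BO: posterior weight 1/3; P(next child type O) = 1/4.
Weighted sum = 1/12.

1/12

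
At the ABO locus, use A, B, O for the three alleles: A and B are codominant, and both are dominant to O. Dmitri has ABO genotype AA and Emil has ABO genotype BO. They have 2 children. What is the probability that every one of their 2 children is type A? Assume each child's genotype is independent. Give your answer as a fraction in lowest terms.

ABO cross AA × BO → 1/2 A, 1/2 AB.
So P(type A) = 1/2 per child.
All 2 independent: (1/2)^2 = 1/4.

1/4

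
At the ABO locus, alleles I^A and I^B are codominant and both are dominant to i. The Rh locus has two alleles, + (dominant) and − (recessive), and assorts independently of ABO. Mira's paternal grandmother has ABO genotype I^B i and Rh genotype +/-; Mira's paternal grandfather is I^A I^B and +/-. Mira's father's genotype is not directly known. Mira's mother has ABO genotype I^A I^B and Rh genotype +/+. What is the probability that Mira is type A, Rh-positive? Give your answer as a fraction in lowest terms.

1/4

Mira's father's ABO genotype from I^B i × I^A I^B: 1/4 I^A I^B, 1/4 I^A i, 1/4 I^B I^B, 1/4 I^B i.
Crossing each possibility with the mother I^A I^B and summing P(type A): 1/4·1/4 + 1/4·1/2 + 1/4·0 + 1/4·1/4 = 1/4.
Similarly for Rh via the father's Rh distribution: P(Rh+) = 1.
Independent loci: 1/4 × 1 = 1/4.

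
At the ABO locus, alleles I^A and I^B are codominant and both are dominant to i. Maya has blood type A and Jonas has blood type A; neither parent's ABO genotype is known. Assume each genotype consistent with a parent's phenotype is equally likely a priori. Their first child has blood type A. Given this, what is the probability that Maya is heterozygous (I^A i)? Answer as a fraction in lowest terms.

7/15

Possible genotypes: Maya ∈ {I^A I^A, I^A i}; Jonas ∈ {I^A I^A, I^A i}.
Weight each parental genotype pair by prior × P(type-A child):
  I^A I^A × I^A I^A: posterior weight 4/15.
  I^A I^A × I^A i: posterior weight 4/15.
  I^A i × I^A I^A: posterior weight 4/15.
  I^A i × I^A i: posterior weight 1/5.
Sum the posterior weight over pairs where Maya is I^A i: 7/15.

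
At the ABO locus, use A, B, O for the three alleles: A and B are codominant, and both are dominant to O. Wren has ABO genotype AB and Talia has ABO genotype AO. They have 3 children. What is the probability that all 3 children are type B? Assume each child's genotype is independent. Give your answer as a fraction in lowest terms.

1/64

ABO cross AB × AO → 1/2 A, 1/4 B, 1/4 AB.
So P(type B) = 1/4 per child.
All 3 independent: (1/4)^3 = 1/64.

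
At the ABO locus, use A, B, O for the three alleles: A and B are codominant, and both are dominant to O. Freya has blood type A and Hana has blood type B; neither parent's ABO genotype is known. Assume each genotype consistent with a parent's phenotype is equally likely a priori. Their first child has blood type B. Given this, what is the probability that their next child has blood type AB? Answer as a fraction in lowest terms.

5/12

Possible genotypes: Freya ∈ {AA, AO}; Hana ∈ {BB, BO}.
Weight each parental genotype pair by prior × P(type-B child):
  AO × BB: posterior weight 2/3; P(next child type AB) = 1/2.
  AO × BO: posterior weight 1/3; P(next child type AB) = 1/4.
Weighted sum = 5/12.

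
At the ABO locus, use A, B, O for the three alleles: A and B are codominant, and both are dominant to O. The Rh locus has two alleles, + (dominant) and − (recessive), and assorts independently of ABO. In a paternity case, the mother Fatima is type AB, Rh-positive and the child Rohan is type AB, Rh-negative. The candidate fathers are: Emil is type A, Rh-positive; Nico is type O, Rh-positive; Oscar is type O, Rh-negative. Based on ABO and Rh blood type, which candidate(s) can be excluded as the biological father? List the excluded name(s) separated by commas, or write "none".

A candidate is excluded only if no genotype consistent with his phenotype could produce a type AB, Rh-negative child with a type AB, Rh-positive mother.
Nico (type O, Rh+): no genotype consistent with that phenotype can produce a type-AB Rh- child with a type-AB mother.
Oscar (type O, Rh-): no genotype consistent with that phenotype can produce a type-AB Rh- child with a type-AB mother.

Nico, Oscar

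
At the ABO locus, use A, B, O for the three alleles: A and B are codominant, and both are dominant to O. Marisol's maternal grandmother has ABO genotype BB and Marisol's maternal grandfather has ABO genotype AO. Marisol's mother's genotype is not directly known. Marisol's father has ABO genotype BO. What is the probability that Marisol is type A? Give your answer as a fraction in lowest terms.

1/8

Marisol's mother's ABO genotype from BB × AO: 1/2 AB, 1/2 BO.
Crossing each possibility with the father BO and summing P(type A): 1/2·1/4 + 1/2·0 = 1/8.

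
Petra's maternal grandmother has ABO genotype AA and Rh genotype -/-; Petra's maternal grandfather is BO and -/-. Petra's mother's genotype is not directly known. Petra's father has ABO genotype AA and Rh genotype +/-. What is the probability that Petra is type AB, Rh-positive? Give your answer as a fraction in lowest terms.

Petra's mother's ABO genotype from AA × BO: 1/2 AB, 1/2 AO.
Crossing each possibility with the father AA and summing P(type AB): 1/2·1/2 + 1/2·0 = 1/4.
Similarly for Rh via the mother's Rh distribution: P(Rh+) = 1/2.
Independent loci: 1/4 × 1/2 = 1/8.

1/8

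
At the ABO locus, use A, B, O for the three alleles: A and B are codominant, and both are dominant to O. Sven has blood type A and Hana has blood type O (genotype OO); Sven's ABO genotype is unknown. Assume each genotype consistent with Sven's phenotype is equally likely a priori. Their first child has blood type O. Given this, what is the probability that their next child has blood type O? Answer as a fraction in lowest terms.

1/2

Possible genotypes: Sven ∈ {AA, AO}; Hana ∈ {OO}.
Weight each parental genotype pair by prior × P(type-O child):
  AO × OO: posterior weight 1; P(next child type O) = 1/2.
Weighted sum = 1/2.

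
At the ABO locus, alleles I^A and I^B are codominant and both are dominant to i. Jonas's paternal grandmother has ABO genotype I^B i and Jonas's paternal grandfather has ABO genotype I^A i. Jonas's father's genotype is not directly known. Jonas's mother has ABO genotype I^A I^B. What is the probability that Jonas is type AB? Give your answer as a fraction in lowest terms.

1/4

Jonas's father's ABO genotype from I^B i × I^A i: 1/4 I^A I^B, 1/4 I^A i, 1/4 I^B i, 1/4 i i.
Crossing each possibility with the mother I^A I^B and summing P(type AB): 1/4·1/2 + 1/4·1/4 + 1/4·1/4 + 1/4·0 = 1/4.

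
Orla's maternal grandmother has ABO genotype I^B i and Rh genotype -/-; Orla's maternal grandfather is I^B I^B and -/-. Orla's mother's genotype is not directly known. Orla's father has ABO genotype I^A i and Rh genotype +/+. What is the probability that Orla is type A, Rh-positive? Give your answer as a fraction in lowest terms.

1/8

Orla's mother's ABO genotype from I^B i × I^B I^B: 1/2 I^B I^B, 1/2 I^B i.
Crossing each possibility with the father I^A i and summing P(type A): 1/2·0 + 1/2·1/4 = 1/8.
Similarly for Rh via the mother's Rh distribution: P(Rh+) = 1.
Independent loci: 1/8 × 1 = 1/8.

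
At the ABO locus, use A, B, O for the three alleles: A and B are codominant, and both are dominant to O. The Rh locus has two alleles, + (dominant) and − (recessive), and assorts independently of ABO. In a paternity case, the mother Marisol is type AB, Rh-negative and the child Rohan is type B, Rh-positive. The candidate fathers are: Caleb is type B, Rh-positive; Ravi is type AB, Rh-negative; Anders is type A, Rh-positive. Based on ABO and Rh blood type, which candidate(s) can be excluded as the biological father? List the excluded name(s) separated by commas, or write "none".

Ravi

A candidate is excluded only if no genotype consistent with his phenotype could produce a type B, Rh-positive child with a type AB, Rh-negative mother.
Ravi (type AB, Rh-): no genotype consistent with that phenotype can produce a type-B Rh+ child with a type-AB mother.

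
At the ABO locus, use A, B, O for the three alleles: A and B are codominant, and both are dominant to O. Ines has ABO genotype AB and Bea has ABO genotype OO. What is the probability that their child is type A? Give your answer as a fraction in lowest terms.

ABO cross AB × OO → offspring phenotypes: 1/2 A, 1/2 B.
So P(type A) = 1/2.

1/2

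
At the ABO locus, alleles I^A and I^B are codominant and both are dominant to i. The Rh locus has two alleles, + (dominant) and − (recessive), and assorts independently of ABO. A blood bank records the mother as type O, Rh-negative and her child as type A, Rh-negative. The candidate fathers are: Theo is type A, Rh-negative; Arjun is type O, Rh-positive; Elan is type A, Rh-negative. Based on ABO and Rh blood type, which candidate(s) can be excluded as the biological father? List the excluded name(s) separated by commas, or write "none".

A candidate is excluded only if no genotype consistent with his phenotype could produce a type A, Rh-negative child with a type O, Rh-negative mother.
Arjun (type O, Rh+): no genotype consistent with that phenotype can produce a type-A Rh- child with a type-O mother.

Arjun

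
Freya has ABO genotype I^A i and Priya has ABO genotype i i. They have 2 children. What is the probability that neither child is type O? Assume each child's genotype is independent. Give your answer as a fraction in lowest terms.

1/4

ABO cross I^A i × i i → 1/2 O, 1/2 A.
So P(type O) = 1/2 per child.
P(not type O) = 1/2 for one child; (1/2)^2 = 1/4.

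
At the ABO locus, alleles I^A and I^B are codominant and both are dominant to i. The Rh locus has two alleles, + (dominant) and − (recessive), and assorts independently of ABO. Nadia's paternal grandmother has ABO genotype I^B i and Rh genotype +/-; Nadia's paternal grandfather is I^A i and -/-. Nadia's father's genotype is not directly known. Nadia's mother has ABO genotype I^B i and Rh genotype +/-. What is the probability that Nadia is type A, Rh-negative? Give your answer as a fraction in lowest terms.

Nadia's father's ABO genotype from I^B i × I^A i: 1/4 I^A I^B, 1/4 I^A i, 1/4 I^B i, 1/4 i i.
Crossing each possibility with the mother I^B i and summing P(type A): 1/4·1/4 + 1/4·1/4 + 1/4·0 + 1/4·0 = 1/8.
Similarly for Rh via the father's Rh distribution: P(Rh-) = 3/8.
Independent loci: 1/8 × 3/8 = 3/64.

3/64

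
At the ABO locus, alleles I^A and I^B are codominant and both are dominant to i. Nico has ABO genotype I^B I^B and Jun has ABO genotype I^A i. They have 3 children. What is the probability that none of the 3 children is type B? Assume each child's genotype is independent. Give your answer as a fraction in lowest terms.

1/8

ABO cross I^B I^B × I^A i → 1/2 B, 1/2 AB.
So P(type B) = 1/2 per child.
P(not type B) = 1/2 for one child; (1/2)^3 = 1/8.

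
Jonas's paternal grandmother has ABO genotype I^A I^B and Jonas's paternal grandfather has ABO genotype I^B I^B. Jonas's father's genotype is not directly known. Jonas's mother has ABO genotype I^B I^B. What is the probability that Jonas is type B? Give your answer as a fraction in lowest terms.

3/4

Jonas's father's ABO genotype from I^A I^B × I^B I^B: 1/2 I^A I^B, 1/2 I^B I^B.
Crossing each possibility with the mother I^B I^B and summing P(type B): 1/2·1/2 + 1/2·1 = 3/4.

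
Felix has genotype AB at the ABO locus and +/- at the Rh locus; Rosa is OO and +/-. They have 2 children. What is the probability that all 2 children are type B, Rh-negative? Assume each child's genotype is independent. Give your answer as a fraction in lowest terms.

ABO cross AB × OO → 1/2 A, 1/2 B.
Rh cross +/- × +/- → 3/4 Rh+, 1/4 Rh-; so P(type B, Rh-negative) = 1/2 × 1/4 = 1/8 per child.
All 2 independent: (1/8)^2 = 1/64.

1/64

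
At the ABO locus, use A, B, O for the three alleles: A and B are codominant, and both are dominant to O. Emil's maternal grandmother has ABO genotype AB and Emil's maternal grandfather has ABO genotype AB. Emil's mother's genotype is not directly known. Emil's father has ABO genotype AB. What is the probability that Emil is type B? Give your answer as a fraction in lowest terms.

1/4

Emil's mother's ABO genotype from AB × AB: 1/4 AA, 1/2 AB, 1/4 BB.
Crossing each possibility with the father AB and summing P(type B): 1/4·0 + 1/2·1/4 + 1/4·1/2 = 1/4.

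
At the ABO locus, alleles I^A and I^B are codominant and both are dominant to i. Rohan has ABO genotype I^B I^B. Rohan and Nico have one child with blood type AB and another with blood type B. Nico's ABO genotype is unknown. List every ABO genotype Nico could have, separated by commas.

For each candidate genotype of Nico, check whether crossing it with I^B I^B can produce every observed child phenotype.
  I^A I^A → possible child types {AB} ✗
  I^A I^B → possible child types {B, AB} ✓
  I^A i → possible child types {B, AB} ✓
  I^B I^B → possible child types {B} ✗
  I^B i → possible child types {B} ✗
  i i → possible child types {B} ✗

I^A I^B, I^A i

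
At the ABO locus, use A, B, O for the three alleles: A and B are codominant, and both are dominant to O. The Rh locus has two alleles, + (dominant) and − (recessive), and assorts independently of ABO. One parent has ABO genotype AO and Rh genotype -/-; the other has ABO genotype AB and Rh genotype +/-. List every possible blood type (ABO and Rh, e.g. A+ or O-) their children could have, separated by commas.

Gametes from AO × AB give offspring ABO genotypes AA, AB, AO, BO, i.e. phenotypes A, B, AB.
Rh cross -/- × +/- → phenotypes Rh+, Rh-.
Combining independently: A+, A-, B+, B-, AB+, AB-.

A+, A-, B+, B-, AB+, AB-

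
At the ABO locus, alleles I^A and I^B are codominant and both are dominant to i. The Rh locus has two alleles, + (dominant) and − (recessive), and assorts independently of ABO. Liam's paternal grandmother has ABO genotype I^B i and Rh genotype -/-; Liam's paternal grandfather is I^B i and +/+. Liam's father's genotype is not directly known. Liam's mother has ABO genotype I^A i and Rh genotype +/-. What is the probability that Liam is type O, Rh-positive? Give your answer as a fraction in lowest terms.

Liam's father's ABO genotype from I^B i × I^B i: 1/4 I^B I^B, 1/2 I^B i, 1/4 i i.
Crossing each possibility with the mother I^A i and summing P(type O): 1/4·0 + 1/2·1/4 + 1/4·1/2 = 1/4.
Similarly for Rh via the father's Rh distribution: P(Rh+) = 3/4.
Independent loci: 1/4 × 3/4 = 3/16.

3/16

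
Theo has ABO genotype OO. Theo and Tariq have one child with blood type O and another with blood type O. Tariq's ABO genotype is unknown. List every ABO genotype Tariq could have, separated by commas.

AO, BO, OO

For each candidate genotype of Tariq, check whether crossing it with OO can produce every observed child phenotype.
  AA → possible child types {A} ✗
  AB → possible child types {A, B} ✗
  AO → possible child types {O, A} ✓
  BB → possible child types {B} ✗
  BO → possible child types {O, B} ✓
  OO → possible child types {O} ✓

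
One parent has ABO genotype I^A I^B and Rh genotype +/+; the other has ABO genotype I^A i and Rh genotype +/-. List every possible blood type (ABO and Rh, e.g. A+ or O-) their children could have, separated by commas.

Gametes from I^A I^B × I^A i give offspring ABO genotypes I^A I^A, I^A I^B, I^A i, I^B i, i.e. phenotypes A, B, AB.
Rh cross +/+ × +/- → phenotypes Rh+.
Combining independently: A+, B+, AB+.

A+, B+, AB+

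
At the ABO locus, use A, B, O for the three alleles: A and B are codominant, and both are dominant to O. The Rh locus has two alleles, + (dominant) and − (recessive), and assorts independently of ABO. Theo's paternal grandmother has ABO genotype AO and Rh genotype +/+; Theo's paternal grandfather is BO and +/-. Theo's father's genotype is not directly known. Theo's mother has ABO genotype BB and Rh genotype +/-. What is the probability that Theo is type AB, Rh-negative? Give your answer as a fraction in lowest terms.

Theo's father's ABO genotype from AO × BO: 1/4 AB, 1/4 AO, 1/4 BO, 1/4 OO.
Crossing each possibility with the mother BB and summing P(type AB): 1/4·1/2 + 1/4·1/2 + 1/4·0 + 1/4·0 = 1/4.
Similarly for Rh via the father's Rh distribution: P(Rh-) = 1/8.
Independent loci: 1/4 × 1/8 = 1/32.

1/32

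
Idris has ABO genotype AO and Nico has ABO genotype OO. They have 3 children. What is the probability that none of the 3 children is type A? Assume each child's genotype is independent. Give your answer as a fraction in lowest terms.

ABO cross AO × OO → 1/2 O, 1/2 A.
So P(type A) = 1/2 per child.
P(not type A) = 1/2 for one child; (1/2)^3 = 1/8.

1/8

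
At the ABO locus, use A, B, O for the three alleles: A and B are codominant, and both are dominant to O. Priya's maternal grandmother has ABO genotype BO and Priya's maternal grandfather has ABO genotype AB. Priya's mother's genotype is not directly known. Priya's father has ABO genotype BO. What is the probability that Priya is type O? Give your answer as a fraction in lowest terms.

Priya's mother's ABO genotype from BO × AB: 1/4 AB, 1/4 AO, 1/4 BB, 1/4 BO.
Crossing each possibility with the father BO and summing P(type O): 1/4·0 + 1/4·1/4 + 1/4·0 + 1/4·1/4 = 1/8.

1/8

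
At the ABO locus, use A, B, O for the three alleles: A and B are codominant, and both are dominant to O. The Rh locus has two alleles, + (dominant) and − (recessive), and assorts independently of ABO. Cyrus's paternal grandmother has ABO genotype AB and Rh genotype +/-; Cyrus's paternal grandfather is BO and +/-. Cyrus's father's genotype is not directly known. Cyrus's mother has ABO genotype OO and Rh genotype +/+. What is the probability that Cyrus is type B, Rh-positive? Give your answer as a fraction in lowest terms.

Cyrus's father's ABO genotype from AB × BO: 1/4 AB, 1/4 AO, 1/4 BB, 1/4 BO.
Crossing each possibility with the mother OO and summing P(type B): 1/4·1/2 + 1/4·0 + 1/4·1 + 1/4·1/2 = 1/2.
Similarly for Rh via the father's Rh distribution: P(Rh+) = 1.
Independent loci: 1/2 × 1 = 1/2.

1/2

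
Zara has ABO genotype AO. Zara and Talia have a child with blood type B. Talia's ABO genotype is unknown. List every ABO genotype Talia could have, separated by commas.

AB, BB, BO

For each candidate genotype of Talia, check whether crossing it with AO can produce every observed child phenotype.
  AA → possible child types {A} ✗
  AB → possible child types {A, B, AB} ✓
  AO → possible child types {O, A} ✗
  BB → possible child types {B, AB} ✓
  BO → possible child types {O, A, B, AB} ✓
  OO → possible child types {O, A} ✗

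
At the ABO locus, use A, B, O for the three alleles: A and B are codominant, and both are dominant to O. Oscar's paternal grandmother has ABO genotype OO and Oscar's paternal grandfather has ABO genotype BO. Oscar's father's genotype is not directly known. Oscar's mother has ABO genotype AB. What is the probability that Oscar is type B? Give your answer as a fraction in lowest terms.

1/2

Oscar's father's ABO genotype from OO × BO: 1/2 BO, 1/2 OO.
Crossing each possibility with the mother AB and summing P(type B): 1/2·1/2 + 1/2·1/2 = 1/2.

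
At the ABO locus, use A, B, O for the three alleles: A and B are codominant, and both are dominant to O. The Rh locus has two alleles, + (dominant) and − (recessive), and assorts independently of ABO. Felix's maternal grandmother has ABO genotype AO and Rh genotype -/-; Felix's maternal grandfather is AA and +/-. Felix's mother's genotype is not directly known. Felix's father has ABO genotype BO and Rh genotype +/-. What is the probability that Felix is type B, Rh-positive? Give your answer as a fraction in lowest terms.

Felix's mother's ABO genotype from AO × AA: 1/2 AA, 1/2 AO.
Crossing each possibility with the father BO and summing P(type B): 1/2·0 + 1/2·1/4 = 1/8.
Similarly for Rh via the mother's Rh distribution: P(Rh+) = 5/8.
Independent loci: 1/8 × 5/8 = 5/64.

5/64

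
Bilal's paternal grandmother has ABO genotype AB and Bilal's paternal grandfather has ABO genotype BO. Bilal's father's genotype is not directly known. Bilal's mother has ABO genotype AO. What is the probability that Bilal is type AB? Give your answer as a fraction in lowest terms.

Bilal's father's ABO genotype from AB × BO: 1/4 AB, 1/4 AO, 1/4 BB, 1/4 BO.
Crossing each possibility with the mother AO and summing P(type AB): 1/4·1/4 + 1/4·0 + 1/4·1/2 + 1/4·1/4 = 1/4.

1/4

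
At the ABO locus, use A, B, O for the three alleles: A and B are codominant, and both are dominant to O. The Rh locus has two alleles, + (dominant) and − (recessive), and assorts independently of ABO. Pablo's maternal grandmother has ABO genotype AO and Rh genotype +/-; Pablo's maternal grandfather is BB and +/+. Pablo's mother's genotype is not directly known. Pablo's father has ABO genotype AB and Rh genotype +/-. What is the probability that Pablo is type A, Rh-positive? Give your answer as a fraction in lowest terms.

Pablo's mother's ABO genotype from AO × BB: 1/2 AB, 1/2 BO.
Crossing each possibility with the father AB and summing P(type A): 1/2·1/4 + 1/2·1/4 = 1/4.
Similarly for Rh via the mother's Rh distribution: P(Rh+) = 7/8.
Independent loci: 1/4 × 7/8 = 7/32.

7/32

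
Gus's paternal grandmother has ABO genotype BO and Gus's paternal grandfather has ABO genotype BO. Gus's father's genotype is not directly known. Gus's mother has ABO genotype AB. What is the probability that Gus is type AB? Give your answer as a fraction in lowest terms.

Gus's father's ABO genotype from BO × BO: 1/4 BB, 1/2 BO, 1/4 OO.
Crossing each possibility with the mother AB and summing P(type AB): 1/4·1/2 + 1/2·1/4 + 1/4·0 = 1/4.

1/4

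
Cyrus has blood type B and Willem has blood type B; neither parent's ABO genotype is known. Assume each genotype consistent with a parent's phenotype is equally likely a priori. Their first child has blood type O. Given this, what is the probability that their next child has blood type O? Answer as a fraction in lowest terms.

Possible genotypes: Cyrus ∈ {I^B I^B, I^B i}; Willem ∈ {I^B I^B, I^B i}.
Weight each parental genotype pair by prior × P(type-O child):
  I^B i × I^B i: posterior weight 1; P(next child type O) = 1/4.
Weighted sum = 1/4.

1/4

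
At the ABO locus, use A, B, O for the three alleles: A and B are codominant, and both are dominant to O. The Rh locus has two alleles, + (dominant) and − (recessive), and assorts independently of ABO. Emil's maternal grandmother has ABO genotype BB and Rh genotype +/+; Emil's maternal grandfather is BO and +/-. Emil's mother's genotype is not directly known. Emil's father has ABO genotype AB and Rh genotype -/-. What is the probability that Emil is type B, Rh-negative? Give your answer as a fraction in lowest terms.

Emil's mother's ABO genotype from BB × BO: 1/2 BB, 1/2 BO.
Crossing each possibility with the father AB and summing P(type B): 1/2·1/2 + 1/2·1/2 = 1/2.
Similarly for Rh via the mother's Rh distribution: P(Rh-) = 1/4.
Independent loci: 1/2 × 1/4 = 1/8.

1/8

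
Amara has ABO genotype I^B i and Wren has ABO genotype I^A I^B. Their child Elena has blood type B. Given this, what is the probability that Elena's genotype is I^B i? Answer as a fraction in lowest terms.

1/2

Cross I^B i × I^A I^B → 1/4 I^A I^B, 1/4 I^A i, 1/4 I^B I^B, 1/4 I^B i.
Type-B genotypes among offspring: I^B I^B (1/4), I^B i (1/4); total 1/2.
P(I^B i | type B) = (1/4) / (1/2) = 1/2.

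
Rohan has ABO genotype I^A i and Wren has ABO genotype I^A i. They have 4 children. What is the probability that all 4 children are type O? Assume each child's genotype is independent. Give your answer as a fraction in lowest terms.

1/256

ABO cross I^A i × I^A i → 1/4 O, 3/4 A.
So P(type O) = 1/4 per child.
All 4 independent: (1/4)^4 = 1/256.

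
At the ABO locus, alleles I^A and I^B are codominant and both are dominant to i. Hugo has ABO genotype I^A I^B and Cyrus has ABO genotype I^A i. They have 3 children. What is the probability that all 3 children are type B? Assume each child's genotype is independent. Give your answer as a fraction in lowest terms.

1/64

ABO cross I^A I^B × I^A i → 1/2 A, 1/4 B, 1/4 AB.
So P(type B) = 1/4 per child.
All 3 independent: (1/4)^3 = 1/64.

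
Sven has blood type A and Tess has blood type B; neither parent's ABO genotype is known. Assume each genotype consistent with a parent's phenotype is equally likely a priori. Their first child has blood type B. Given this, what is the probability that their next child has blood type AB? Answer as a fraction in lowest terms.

Possible genotypes: Sven ∈ {AA, AO}; Tess ∈ {BB, BO}.
Weight each parental genotype pair by prior × P(type-B child):
  AO × BB: posterior weight 2/3; P(next child type AB) = 1/2.
  AO × BO: posterior weight 1/3; P(next child type AB) = 1/4.
Weighted sum = 5/12.

5/12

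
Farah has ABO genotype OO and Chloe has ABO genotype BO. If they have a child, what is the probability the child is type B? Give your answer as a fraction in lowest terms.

ABO cross OO × BO → offspring phenotypes: 1/2 O, 1/2 B.
So P(type B) = 1/2.

1/2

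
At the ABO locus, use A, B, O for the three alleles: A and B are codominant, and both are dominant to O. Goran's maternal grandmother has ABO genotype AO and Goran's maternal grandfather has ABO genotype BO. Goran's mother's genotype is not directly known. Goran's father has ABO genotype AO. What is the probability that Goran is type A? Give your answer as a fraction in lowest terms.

Goran's mother's ABO genotype from AO × BO: 1/4 AB, 1/4 AO, 1/4 BO, 1/4 OO.
Crossing each possibility with the father AO and summing P(type A): 1/4·1/2 + 1/4·3/4 + 1/4·1/4 + 1/4·1/2 = 1/2.

1/2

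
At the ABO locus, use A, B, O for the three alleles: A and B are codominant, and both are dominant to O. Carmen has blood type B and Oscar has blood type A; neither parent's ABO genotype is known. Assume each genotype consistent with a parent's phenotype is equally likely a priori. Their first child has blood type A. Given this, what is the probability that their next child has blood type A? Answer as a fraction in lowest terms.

5/12

Possible genotypes: Carmen ∈ {BB, BO}; Oscar ∈ {AA, AO}.
Weight each parental genotype pair by prior × P(type-A child):
  BO × AA: posterior weight 2/3; P(next child type A) = 1/2.
  BO × AO: posterior weight 1/3; P(next child type A) = 1/4.
Weighted sum = 5/12.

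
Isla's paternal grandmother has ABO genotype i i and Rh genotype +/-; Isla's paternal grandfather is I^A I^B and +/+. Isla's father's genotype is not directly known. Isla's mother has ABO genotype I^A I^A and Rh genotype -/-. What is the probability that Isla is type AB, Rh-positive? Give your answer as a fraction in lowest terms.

Isla's father's ABO genotype from i i × I^A I^B: 1/2 I^A i, 1/2 I^B i.
Crossing each possibility with the mother I^A I^A and summing P(type AB): 1/2·0 + 1/2·1/2 = 1/4.
Similarly for Rh via the father's Rh distribution: P(Rh+) = 3/4.
Independent loci: 1/4 × 3/4 = 3/16.

3/16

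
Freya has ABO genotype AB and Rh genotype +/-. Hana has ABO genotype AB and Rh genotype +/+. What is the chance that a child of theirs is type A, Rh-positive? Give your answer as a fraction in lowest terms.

ABO cross AB × AB → offspring phenotypes: 1/4 A, 1/4 B, 1/2 AB.
Rh cross +/- × +/+ → 1 Rh+.
Independent loci: P(type A, Rh-positive) = 1/4 × 1 = 1/4.

1/4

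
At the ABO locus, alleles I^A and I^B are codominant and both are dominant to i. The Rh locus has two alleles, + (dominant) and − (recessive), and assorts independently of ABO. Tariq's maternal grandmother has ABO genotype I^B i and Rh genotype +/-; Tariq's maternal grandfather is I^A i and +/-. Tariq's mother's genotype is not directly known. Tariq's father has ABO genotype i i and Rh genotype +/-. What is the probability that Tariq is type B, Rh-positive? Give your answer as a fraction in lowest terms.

3/16

Tariq's mother's ABO genotype from I^B i × I^A i: 1/4 I^A I^B, 1/4 I^A i, 1/4 I^B i, 1/4 i i.
Crossing each possibility with the father i i and summing P(type B): 1/4·1/2 + 1/4·0 + 1/4·1/2 + 1/4·0 = 1/4.
Similarly for Rh via the mother's Rh distribution: P(Rh+) = 3/4.
Independent loci: 1/4 × 3/4 = 3/16.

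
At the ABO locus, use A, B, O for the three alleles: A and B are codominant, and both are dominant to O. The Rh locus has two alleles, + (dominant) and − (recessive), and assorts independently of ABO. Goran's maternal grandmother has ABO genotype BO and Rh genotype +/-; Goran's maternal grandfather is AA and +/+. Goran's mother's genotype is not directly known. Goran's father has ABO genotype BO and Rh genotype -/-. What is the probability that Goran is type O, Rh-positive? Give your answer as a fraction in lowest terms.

Goran's mother's ABO genotype from BO × AA: 1/2 AB, 1/2 AO.
Crossing each possibility with the father BO and summing P(type O): 1/2·0 + 1/2·1/4 = 1/8.
Similarly for Rh via the mother's Rh distribution: P(Rh+) = 3/4.
Independent loci: 1/8 × 3/4 = 3/32.

3/32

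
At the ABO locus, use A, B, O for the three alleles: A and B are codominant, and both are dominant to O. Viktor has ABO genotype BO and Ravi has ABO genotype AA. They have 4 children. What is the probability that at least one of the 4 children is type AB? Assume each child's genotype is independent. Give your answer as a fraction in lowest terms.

15/16

ABO cross BO × AA → 1/2 A, 1/2 AB.
So P(type AB) = 1/2 per child.
P(none) = (1/2)^4 = 1/16; P(at least one) = 1 − 1/16 = 15/16.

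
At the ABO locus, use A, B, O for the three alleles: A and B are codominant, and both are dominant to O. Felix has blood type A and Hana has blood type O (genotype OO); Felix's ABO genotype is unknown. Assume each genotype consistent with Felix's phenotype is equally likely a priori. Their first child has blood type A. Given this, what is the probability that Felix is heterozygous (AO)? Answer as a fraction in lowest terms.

1/3

Possible genotypes: Felix ∈ {AA, AO}; Hana ∈ {OO}.
Weight each parental genotype pair by prior × P(type-A child):
  AA × OO: posterior weight 2/3.
  AO × OO: posterior weight 1/3.
Sum the posterior weight over pairs where Felix is AO: 1/3.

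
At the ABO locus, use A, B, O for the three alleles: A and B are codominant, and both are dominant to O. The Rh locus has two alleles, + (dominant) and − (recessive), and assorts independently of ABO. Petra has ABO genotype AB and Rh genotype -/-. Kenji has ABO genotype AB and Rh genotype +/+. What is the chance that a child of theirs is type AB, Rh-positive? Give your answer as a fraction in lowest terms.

1/2

ABO cross AB × AB → offspring phenotypes: 1/4 A, 1/4 B, 1/2 AB.
Rh cross -/- × +/+ → 1 Rh+.
Independent loci: P(type AB, Rh-positive) = 1/2 × 1 = 1/2.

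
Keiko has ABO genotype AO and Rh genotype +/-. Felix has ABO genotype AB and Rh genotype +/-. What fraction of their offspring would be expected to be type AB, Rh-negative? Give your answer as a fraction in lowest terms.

ABO cross AO × AB → offspring phenotypes: 1/2 A, 1/4 B, 1/4 AB.
Rh cross +/- × +/- → 3/4 Rh+, 1/4 Rh-.
Independent loci: P(type AB, Rh-negative) = 1/4 × 1/4 = 1/16.

1/16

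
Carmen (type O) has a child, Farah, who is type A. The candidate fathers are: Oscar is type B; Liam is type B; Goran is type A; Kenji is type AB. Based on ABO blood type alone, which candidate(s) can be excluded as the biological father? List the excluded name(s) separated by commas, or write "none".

A candidate is excluded only if no genotype consistent with his phenotype could produce a type A child with a type O mother.
Oscar (type B): no genotype consistent with that phenotype can produce a type-A child with a type-O mother.
Liam (type B): no genotype consistent with that phenotype can produce a type-A child with a type-O mother.

Oscar, Liam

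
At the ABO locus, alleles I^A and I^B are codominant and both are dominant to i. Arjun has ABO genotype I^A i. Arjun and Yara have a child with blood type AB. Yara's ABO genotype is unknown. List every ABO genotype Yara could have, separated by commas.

For each candidate genotype of Yara, check whether crossing it with I^A i can produce every observed child phenotype.
  I^A I^A → possible child types {A} ✗
  I^A I^B → possible child types {A, B, AB} ✓
  I^A i → possible child types {O, A} ✗
  I^B I^B → possible child types {B, AB} ✓
  I^B i → possible child types {O, A, B, AB} ✓
  i i → possible child types {O, A} ✗

I^A I^B, I^B I^B, I^B i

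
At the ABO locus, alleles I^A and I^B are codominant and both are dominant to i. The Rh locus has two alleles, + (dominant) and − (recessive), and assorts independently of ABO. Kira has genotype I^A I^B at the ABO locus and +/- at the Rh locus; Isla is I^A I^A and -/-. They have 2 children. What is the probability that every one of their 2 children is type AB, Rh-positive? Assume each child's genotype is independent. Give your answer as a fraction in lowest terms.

ABO cross I^A I^B × I^A I^A → 1/2 A, 1/2 AB.
Rh cross +/- × -/- → 1/2 Rh+, 1/2 Rh-; so P(type AB, Rh-positive) = 1/2 × 1/2 = 1/4 per child.
All 2 independent: (1/4)^2 = 1/16.

1/16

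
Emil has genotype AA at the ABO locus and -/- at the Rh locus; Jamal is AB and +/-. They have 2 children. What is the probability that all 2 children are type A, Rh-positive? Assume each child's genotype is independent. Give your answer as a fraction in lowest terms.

1/16

ABO cross AA × AB → 1/2 A, 1/2 AB.
Rh cross -/- × +/- → 1/2 Rh+, 1/2 Rh-; so P(type A, Rh-positive) = 1/2 × 1/2 = 1/4 per child.
All 2 independent: (1/4)^2 = 1/16.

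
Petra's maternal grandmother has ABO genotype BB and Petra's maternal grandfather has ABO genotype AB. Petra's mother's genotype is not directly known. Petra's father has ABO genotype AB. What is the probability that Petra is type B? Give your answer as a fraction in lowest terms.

Petra's mother's ABO genotype from BB × AB: 1/2 AB, 1/2 BB.
Crossing each possibility with the father AB and summing P(type B): 1/2·1/4 + 1/2·1/2 = 3/8.

3/8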